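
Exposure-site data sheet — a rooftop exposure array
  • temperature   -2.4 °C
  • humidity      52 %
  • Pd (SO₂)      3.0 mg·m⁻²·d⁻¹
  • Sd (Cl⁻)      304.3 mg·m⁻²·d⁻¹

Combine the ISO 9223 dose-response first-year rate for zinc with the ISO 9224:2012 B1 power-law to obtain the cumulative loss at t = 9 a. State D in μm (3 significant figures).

D(9) = 4.21 μm

zinc: T≤10 °C ⇒ hinge +0.038·(-2.4−10) = -0.4712
  SO₂ term: 0.0129·3.0^0.44·exp(0.046·52-0.4712) = 0.1428
  Sd branch = 0.0175·Sd^0.57·e^(0.008·RH+0.085·T) = 0.5631 μm/a
  r_corr = 0.1428 + 0.5631 = 0.7059 μm/a
ISO 9224: D(t) = r_corr · t^b with b = 0.813 (zinc, B1)
  D(9) = 0.7059 × 9^0.813 = 0.7059 × 5.968 = 4.213 μm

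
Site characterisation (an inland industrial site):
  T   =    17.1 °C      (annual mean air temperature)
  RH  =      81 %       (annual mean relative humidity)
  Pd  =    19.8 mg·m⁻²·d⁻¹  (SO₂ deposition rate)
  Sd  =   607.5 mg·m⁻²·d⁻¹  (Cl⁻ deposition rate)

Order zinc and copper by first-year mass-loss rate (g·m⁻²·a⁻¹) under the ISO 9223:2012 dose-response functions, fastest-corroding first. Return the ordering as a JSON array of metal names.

zinc: temperature factor f = -0.071·(7.1) = -0.5041
  SO₂ term: 0.0129·19.8^0.44·exp(0.046·81-0.5041) = 1.203
  Sd branch = 0.0175·Sd^0.57·e^(0.008·RH+0.085·T) = 5.525 μm/a
  sum: 1.203 + 5.525 → r_corr = 6.728 μm/a
  mass loss = 6.728 μm/a × 7.14 g/cm³ = 48.04 g·m⁻²·a⁻¹
copper: f(T) = -0.080·(T−10) [T>10 °C] = -0.5680
  Pd branch = 0.0053·Pd^0.26·e^(0.059·RH+f) = 0.7766 μm/a
  Sd branch = 0.01025·Sd^0.27·e^(0.036·RH+0.049·T) = 2.469 μm/a
  r_corr = 0.7766 + 2.469 = 3.246 μm/a
  mass loss = 3.246 μm/a × 8.96 g/cm³ = 29.08 g·m⁻²·a⁻¹
Ordering by g·m⁻²·a⁻¹: zinc (48) > copper (29.1)

["zinc", "copper"]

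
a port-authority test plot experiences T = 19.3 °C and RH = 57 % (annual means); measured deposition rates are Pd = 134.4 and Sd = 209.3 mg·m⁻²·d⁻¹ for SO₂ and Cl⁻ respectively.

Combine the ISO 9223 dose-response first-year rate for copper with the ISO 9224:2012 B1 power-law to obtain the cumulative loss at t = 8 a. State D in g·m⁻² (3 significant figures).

D(8) = 40.5 g·m⁻²

copper: T>10 °C ⇒ hinge -0.080·(19.3−10) = -0.7440
  sulphur-dioxide contribution → 0.2601 μm/a
  chloride contribution → 0.8694 μm/a
  ⇒ r_corr(copper) = 1.129 μm/a
Power-law: D(8) = r_corr · 8^0.667
  D(8) = 1.129 × 8^0.667 = 1.129 × 4.003 = 4.521 μm
  Mass loss = 4.521 μm × 8.96 g/cm³ = 40.51 g·m⁻²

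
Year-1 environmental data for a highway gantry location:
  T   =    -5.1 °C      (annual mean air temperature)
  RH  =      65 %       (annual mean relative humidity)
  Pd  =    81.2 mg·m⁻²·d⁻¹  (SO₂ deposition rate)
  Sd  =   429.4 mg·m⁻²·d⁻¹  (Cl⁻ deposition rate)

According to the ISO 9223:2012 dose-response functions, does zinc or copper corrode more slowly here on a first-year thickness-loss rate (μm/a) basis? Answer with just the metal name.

zinc: temperature factor f = +0.038·(-15.1) = -0.5738
  Pd branch = 0.0129·Pd^0.44·e^(0.046·RH+f) = 1 μm/a
  Sd branch = 0.0175·Sd^0.57·e^(0.008·RH+0.085·T) = 0.6044 μm/a
  r_corr = 1 + 0.6044 = 1.605 μm/a
copper: f(T) = +0.126·(T−10) [T≤10 °C] = -1.9026
  SO₂ term: 0.0053·81.2^0.26·exp(0.059·65-1.9026) = 0.1148
  Cl⁻ term: 0.01025·429.4^0.27·exp(0.036·65+0.049·-5.1) = 0.4259
  sum: 0.1148 + 0.4259 → r_corr = 0.5407 μm/a
Ordering by μm/a: zinc (1.6) > copper (0.541)

copper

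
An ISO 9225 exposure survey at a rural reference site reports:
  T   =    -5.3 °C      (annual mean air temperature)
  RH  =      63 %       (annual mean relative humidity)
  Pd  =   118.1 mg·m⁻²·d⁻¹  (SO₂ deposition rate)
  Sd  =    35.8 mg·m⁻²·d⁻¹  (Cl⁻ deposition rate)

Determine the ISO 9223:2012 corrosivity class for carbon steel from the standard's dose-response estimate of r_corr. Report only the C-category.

C2

carbon steel: f(T) = +0.150·(T−10) [T≤10 °C] = -2.2950
  sulphur-dioxide contribution → 7.517 μm/a
  chloride contribution → 6.065 μm/a
  total first-year rate 13.58 μm/a
13.6 μm/a falls in (1.3, 25] for carbon steel → category C2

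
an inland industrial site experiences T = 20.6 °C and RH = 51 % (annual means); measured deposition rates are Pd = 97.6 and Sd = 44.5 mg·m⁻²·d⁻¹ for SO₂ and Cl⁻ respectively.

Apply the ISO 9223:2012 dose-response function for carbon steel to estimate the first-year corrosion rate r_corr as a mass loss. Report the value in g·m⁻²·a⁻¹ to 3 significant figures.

r_corr = 339 g·m⁻²·a⁻¹

carbon steel: temperature factor f = -0.054·(10.6) = -0.5724
  Pd branch = 1.77·Pd^0.52·e^(0.02·RH+f) = 29.98 μm/a
  Sd branch = 0.102·Sd^0.62·e^(0.033·RH+0.04·T) = 13.16 μm/a
  sum: 29.98 + 13.16 → r_corr = 43.15 μm/a
Convert to mass loss: 43.15 μm/a × 7.85 g/cm³ = 338.7 g·m⁻²·a⁻¹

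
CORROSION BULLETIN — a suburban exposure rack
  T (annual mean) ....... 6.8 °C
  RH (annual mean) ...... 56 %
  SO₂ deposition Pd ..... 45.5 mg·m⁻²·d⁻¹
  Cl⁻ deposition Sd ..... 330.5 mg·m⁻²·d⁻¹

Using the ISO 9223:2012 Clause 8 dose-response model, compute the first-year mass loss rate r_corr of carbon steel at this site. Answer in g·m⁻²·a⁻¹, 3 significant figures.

r_corr = 435 g·m⁻²·a⁻¹

carbon steel: f(T) = +0.150·(T−10) [T≤10 °C] = -0.4800
  sulphur-dioxide contribution → 24.44 μm/a
  chloride contribution → 30.99 μm/a
  total first-year rate 55.43 μm/a
Convert to mass loss: 55.43 μm/a × 7.85 g/cm³ = 435.1 g·m⁻²·a⁻¹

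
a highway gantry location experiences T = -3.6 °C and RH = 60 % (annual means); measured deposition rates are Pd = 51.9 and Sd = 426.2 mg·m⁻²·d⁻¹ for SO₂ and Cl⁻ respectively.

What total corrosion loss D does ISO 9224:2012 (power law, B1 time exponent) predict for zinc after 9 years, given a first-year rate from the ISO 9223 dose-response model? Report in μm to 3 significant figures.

zinc: T≤10 °C ⇒ hinge +0.038·(-3.6−10) = -0.5168
  SO₂ term: 0.0129·51.9^0.44·exp(0.046·60-0.5168) = 0.691
  Cl⁻ term: 0.0175·426.2^0.57·exp(0.008·60+0.085·-3.6) = 0.6569
  r_corr = 0.691 + 0.6569 = 1.348 μm/a
ISO 9224: D(t) = r_corr · t^b with b = 0.813 (zinc, B1)
  D(9) = 1.348 × 9^0.813 = 1.348 × 5.968 = 8.044 μm

D(9) = 8.04 μm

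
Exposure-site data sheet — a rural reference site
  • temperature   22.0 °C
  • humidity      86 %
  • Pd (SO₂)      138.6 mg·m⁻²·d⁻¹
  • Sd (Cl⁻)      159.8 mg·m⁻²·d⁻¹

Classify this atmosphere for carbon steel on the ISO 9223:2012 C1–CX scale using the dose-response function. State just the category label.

carbon steel: f(T) = -0.054·(T−10) [T>10 °C] = -0.6480
  SO₂ term: 1.77·138.6^0.52·exp(0.02·86-0.6480) = 67.18
  Cl⁻ term: 0.102·159.8^0.62·exp(0.033·86+0.04·22.0) = 97.62
  r_corr = 67.18 + 97.62 = 164.8 μm/a
165 μm/a falls in (80, 200] for carbon steel → category C5

C5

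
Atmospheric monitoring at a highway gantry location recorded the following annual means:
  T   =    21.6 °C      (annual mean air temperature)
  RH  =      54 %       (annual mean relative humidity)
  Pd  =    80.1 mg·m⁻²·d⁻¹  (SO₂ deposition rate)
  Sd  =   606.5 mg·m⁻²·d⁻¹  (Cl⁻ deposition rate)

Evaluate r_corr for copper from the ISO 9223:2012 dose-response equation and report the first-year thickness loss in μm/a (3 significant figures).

r_corr = 1.32 μm/a

copper: temperature factor f = -0.080·(11.6) = -0.9280
  Pd branch = 0.0053·Pd^0.26·e^(0.059·RH+f) = 0.1584 μm/a
  Cl⁻ term: 0.01025·606.5^0.27·exp(0.036·54+0.049·21.6) = 1.164
  r_corr = 0.1584 + 1.164 = 1.323 μm/a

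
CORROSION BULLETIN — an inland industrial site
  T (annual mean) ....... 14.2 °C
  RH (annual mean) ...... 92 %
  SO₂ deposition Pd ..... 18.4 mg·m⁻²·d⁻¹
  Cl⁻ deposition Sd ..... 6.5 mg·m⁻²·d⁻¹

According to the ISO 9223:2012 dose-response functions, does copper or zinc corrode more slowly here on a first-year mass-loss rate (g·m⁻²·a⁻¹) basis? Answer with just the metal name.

zinc

copper: T>10 °C ⇒ hinge -0.080·(14.2−10) = -0.3360
  SO₂ term: 0.0053·18.4^0.26·exp(0.059·92-0.3360) = 1.839
  Cl⁻ term: 0.01025·6.5^0.27·exp(0.036·92+0.049·14.2) = 0.9349
  sum: 1.839 + 0.9349 → r_corr = 2.774 μm/a
  mass loss = 2.774 μm/a × 8.96 g/cm³ = 24.85 g·m⁻²·a⁻¹
zinc: f(T) = -0.071·(T−10) [T>10 °C] = -0.2982
  SO₂ term: 0.0129·18.4^0.44·exp(0.046·92-0.2982) = 2.374
  Cl⁻ term: 0.0175·6.5^0.57·exp(0.008·92+0.085·14.2) = 0.355
  sum: 2.374 + 0.355 → r_corr = 2.729 μm/a
  mass loss = 2.729 μm/a × 7.14 g/cm³ = 19.49 g·m⁻²·a⁻¹
Ordering by g·m⁻²·a⁻¹: copper (24.9) > zinc (19.5)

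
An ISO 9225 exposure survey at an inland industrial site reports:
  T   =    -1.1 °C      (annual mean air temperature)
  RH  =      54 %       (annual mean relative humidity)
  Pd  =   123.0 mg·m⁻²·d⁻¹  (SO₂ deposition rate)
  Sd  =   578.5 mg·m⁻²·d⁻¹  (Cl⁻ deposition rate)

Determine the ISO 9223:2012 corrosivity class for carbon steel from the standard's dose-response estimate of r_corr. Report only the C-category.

carbon steel: f(T) = +0.150·(T−10) [T≤10 °C] = -1.6650
  sulphur-dioxide contribution → 12.04 μm/a
  chloride contribution → 29.92 μm/a
  total first-year rate 41.97 μm/a
ISO 9223 Table 2 (carbon steel): 25 < 42 ≤ 50 μm/a ⇒ C3

C3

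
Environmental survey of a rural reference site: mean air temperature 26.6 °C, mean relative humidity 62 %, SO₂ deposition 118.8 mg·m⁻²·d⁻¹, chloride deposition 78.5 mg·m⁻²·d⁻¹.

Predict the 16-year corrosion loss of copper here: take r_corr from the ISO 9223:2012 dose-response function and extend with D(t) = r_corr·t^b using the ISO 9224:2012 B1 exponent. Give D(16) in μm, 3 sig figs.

D(16) = 8.46 μm

copper: temperature factor f = -0.080·(16.6) = -1.3280
  Pd branch = 0.0053·Pd^0.26·e^(0.059·RH+f) = 0.1886 μm/a
  Cl⁻ term: 0.01025·78.5^0.27·exp(0.036·62+0.049·26.6) = 1.142
  r_corr = 0.1886 + 1.142 = 1.331 μm/a
Long-term exponent b (ISO 9224 Table 2, B1) = 0.667
  D(16) = 1.331 × 16^0.667 = 1.331 × 6.355 = 8.458 μm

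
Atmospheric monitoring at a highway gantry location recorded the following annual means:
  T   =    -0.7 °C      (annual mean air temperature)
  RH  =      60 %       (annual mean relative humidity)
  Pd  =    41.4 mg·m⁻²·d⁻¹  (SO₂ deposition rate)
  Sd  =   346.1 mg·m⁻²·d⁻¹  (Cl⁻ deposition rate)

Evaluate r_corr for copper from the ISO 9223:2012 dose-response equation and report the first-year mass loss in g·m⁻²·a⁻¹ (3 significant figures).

copper: f(T) = +0.126·(T−10) [T≤10 °C] = -1.3482
  SO₂ term: 0.0053·41.4^0.26·exp(0.059·60-1.3482) = 0.1249
  Sd branch = 0.01025·Sd^0.27·e^(0.036·RH+0.049·T) = 0.4164 μm/a
  sum: 0.1249 + 0.4164 → r_corr = 0.5413 μm/a
Convert to mass loss: 0.5413 μm/a × 8.96 g/cm³ = 4.85 g·m⁻²·a⁻¹

r_corr = 4.85 g·m⁻²·a⁻¹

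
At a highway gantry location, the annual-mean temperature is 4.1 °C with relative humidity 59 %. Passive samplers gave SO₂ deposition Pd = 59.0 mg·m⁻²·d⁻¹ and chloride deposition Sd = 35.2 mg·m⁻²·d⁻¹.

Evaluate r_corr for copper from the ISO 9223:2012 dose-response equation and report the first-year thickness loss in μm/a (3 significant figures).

r_corr = 0.511 μm/a

copper: f(T) = +0.126·(T−10) [T≤10 °C] = -0.7434
  sulphur-dioxide contribution → 0.2364 μm/a
  chloride contribution → 0.2741 μm/a
  total first-year rate 0.5105 μm/a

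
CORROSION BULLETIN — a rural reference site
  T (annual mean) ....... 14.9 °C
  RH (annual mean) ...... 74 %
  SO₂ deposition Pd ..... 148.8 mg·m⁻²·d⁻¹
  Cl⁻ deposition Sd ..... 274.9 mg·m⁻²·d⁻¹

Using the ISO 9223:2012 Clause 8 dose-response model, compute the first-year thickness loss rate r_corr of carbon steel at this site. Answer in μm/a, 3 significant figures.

carbon steel: f(T) = -0.054·(T−10) [T>10 °C] = -0.2646
  sulphur-dioxide contribution → 80.46 μm/a
  chloride contribution → 69.23 μm/a
  ⇒ r_corr(carbon steel) = 149.7 μm/a

r_corr = 150 μm/a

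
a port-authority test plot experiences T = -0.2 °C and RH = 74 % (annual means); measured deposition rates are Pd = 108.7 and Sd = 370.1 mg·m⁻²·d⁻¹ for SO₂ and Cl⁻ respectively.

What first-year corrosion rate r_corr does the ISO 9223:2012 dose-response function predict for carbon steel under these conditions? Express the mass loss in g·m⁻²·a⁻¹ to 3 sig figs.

carbon steel: f(T) = +0.150·(T−10) [T≤10 °C] = -1.5300
  SO₂ term: 1.77·108.7^0.52·exp(0.02·74-1.5300) = 19.28
  Sd branch = 0.102·Sd^0.62·e^(0.033·RH+0.04·T) = 45.5 μm/a
  sum: 19.28 + 45.5 → r_corr = 64.78 μm/a
Convert to mass loss: 64.78 μm/a × 7.85 g/cm³ = 508.5 g·m⁻²·a⁻¹

r_corr = 509 g·m⁻²·a⁻¹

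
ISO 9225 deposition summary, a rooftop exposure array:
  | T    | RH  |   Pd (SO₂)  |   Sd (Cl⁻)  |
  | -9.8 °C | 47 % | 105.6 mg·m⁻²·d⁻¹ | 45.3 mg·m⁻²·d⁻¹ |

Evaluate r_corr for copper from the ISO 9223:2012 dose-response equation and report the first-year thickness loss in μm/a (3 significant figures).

copper: T≤10 °C ⇒ hinge +0.126·(-9.8−10) = -2.4948
  sulphur-dioxide contribution → 0.02351 μm/a
  chloride contribution → 0.09642 μm/a
  ⇒ r_corr(copper) = 0.1199 μm/a

r_corr = 0.120 μm/a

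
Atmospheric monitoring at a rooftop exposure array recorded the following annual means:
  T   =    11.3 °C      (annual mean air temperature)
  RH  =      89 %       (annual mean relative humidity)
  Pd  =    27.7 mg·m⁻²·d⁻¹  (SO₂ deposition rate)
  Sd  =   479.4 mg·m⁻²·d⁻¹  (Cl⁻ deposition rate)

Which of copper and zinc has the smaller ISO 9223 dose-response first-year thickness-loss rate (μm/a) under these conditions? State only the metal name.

copper

copper: T>10 °C ⇒ hinge -0.080·(11.3−10) = -0.1040
  SO₂ term: 0.0053·27.7^0.26·exp(0.059·89-0.1040) = 2.161
  Cl⁻ term: 0.01025·479.4^0.27·exp(0.036·89+0.049·11.3) = 2.325
  sum: 2.161 + 2.325 → r_corr = 4.486 μm/a
zinc: temperature factor f = -0.071·(1.3) = -0.0923
  Pd branch = 0.0129·Pd^0.44·e^(0.046·RH+f) = 3.042 μm/a
  Cl⁻ term: 0.0175·479.4^0.57·exp(0.008·89+0.085·11.3) = 3.143
  sum: 3.042 + 3.143 → r_corr = 6.186 μm/a
Ordering by μm/a: zinc (6.19) > copper (4.49)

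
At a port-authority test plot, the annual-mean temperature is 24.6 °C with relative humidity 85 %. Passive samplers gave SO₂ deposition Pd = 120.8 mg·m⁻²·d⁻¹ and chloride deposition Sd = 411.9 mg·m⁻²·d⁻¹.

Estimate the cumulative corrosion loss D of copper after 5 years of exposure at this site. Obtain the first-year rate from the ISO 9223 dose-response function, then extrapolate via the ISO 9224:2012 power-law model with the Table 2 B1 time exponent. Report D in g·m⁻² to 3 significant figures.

D(5) = 120 g·m⁻²

copper: T>10 °C ⇒ hinge -0.080·(24.6−10) = -1.1680
  Pd branch = 0.0053·Pd^0.26·e^(0.059·RH+f) = 0.8637 μm/a
  Cl⁻ term: 0.01025·411.9^0.27·exp(0.036·85+0.049·24.6) = 3.708
  sum: 0.8637 + 3.708 → r_corr = 4.572 μm/a
Long-term exponent b (ISO 9224 Table 2, B1) = 0.667
  D(5) = 4.572 × 5^0.667 = 4.572 × 2.926 = 13.38 μm
  Mass loss = 13.38 μm × 8.96 g/cm³ = 119.8 g·m⁻²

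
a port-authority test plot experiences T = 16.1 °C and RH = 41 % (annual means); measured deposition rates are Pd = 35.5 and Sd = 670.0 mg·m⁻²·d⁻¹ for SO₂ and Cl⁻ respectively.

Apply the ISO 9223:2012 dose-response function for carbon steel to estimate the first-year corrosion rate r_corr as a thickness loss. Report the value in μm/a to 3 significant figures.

carbon steel: f(T) = -0.054·(T−10) [T>10 °C] = -0.3294
  SO₂ term: 1.77·35.5^0.52·exp(0.02·41-0.3294) = 18.5
  Sd branch = 0.102·Sd^0.62·e^(0.033·RH+0.04·T) = 42.47 μm/a
  sum: 18.5 + 42.47 → r_corr = 60.97 μm/a

r_corr = 61.0 μm/a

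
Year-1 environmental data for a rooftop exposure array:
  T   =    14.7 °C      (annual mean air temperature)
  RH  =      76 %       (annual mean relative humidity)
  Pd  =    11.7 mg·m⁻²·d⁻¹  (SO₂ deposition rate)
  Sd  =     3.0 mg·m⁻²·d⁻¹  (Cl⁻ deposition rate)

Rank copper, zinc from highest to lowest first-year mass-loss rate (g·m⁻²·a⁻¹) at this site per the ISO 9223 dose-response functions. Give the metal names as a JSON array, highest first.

copper: T>10 °C ⇒ hinge -0.080·(14.7−10) = -0.3760
  SO₂ term: 0.0053·11.7^0.26·exp(0.059·76-0.3760) = 0.6111
  Cl⁻ term: 0.01025·3.0^0.27·exp(0.036·76+0.049·14.7) = 0.4371
  r_corr = 0.6111 + 0.4371 = 1.048 μm/a
  mass loss = 1.048 μm/a × 8.96 g/cm³ = 9.392 g·m⁻²·a⁻¹
zinc: T>10 °C ⇒ hinge -0.071·(14.7−10) = -0.3337
  Pd branch = 0.0129·Pd^0.44·e^(0.046·RH+f) = 0.8994 μm/a
  Sd branch = 0.0175·Sd^0.57·e^(0.008·RH+0.085·T) = 0.2097 μm/a
  sum: 0.8994 + 0.2097 → r_corr = 1.109 μm/a
  mass loss = 1.109 μm/a × 7.14 g/cm³ = 7.919 g·m⁻²·a⁻¹
Ordering by g·m⁻²·a⁻¹: copper (9.39) > zinc (7.92)

["copper", "zinc"]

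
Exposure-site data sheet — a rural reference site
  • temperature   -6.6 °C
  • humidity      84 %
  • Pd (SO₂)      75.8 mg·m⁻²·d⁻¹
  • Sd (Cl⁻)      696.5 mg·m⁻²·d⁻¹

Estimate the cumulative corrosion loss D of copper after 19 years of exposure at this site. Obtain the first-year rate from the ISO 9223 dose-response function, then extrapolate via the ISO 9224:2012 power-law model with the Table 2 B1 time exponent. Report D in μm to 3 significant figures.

D(19) = 8.41 μm

copper: f(T) = +0.126·(T−10) [T≤10 °C] = -2.0916
  SO₂ term: 0.0053·75.8^0.26·exp(0.059·84-2.0916) = 0.2864
  Cl⁻ term: 0.01025·696.5^0.27·exp(0.036·84+0.049·-6.6) = 0.8937
  sum: 0.2864 + 0.8937 → r_corr = 1.18 μm/a
Long-term exponent b (ISO 9224 Table 2, B1) = 0.667
  D(19) = 1.18 × 19^0.667 = 1.18 × 7.127 = 8.411 μm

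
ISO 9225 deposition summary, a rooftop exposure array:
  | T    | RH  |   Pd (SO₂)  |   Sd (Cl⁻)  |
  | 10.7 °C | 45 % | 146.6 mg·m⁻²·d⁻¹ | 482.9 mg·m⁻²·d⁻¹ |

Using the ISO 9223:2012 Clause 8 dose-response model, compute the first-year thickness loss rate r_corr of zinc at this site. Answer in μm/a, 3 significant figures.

r_corr = 2.98 μm/a

zinc: T>10 °C ⇒ hinge -0.071·(10.7−10) = -0.0497
  Pd branch = 0.0129·Pd^0.44·e^(0.046·RH+f) = 0.8732 μm/a
  Cl⁻ term: 0.0175·482.9^0.57·exp(0.008·45+0.085·10.7) = 2.109
  sum: 0.8732 + 2.109 → r_corr = 2.983 μm/a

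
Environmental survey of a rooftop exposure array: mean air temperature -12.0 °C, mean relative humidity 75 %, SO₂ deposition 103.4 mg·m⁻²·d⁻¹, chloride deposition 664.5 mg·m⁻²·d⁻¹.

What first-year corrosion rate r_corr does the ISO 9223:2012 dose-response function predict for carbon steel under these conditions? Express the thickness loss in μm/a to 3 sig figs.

carbon steel: temperature factor f = +0.150·(-22.0) = -3.3000
  Pd branch = 1.77·Pd^0.52·e^(0.02·RH+f) = 3.264 μm/a
  Cl⁻ term: 0.102·664.5^0.62·exp(0.033·75+0.04·-12.0) = 42.17
  r_corr = 3.264 + 42.17 = 45.43 μm/a

r_corr = 45.4 μm/a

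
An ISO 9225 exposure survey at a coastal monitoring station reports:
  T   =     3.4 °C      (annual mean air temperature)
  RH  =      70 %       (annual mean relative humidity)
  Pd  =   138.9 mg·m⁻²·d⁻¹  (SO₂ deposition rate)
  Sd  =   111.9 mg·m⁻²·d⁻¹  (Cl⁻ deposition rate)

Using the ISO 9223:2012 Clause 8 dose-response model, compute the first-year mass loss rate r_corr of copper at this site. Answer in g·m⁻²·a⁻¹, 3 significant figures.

copper: temperature factor f = +0.126·(-6.6) = -0.8316
  sulphur-dioxide contribution → 0.5174 μm/a
  chloride contribution → 0.5379 μm/a
  ⇒ r_corr(copper) = 1.055 μm/a
Convert to mass loss: 1.055 μm/a × 8.96 g/cm³ = 9.456 g·m⁻²·a⁻¹

r_corr = 9.46 g·m⁻²·a⁻¹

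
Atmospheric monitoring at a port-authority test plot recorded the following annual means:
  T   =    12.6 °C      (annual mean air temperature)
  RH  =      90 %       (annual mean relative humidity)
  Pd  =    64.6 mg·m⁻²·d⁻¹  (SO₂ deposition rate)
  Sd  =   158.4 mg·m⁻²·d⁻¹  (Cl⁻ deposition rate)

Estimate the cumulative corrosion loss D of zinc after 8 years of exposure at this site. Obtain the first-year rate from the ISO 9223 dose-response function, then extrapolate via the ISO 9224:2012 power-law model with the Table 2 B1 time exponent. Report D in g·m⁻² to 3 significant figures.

D(8) = 236 g·m⁻²

zinc: T>10 °C ⇒ hinge -0.071·(12.6−10) = -0.1846
  SO₂ term: 0.0129·64.6^0.44·exp(0.046·90-0.1846) = 4.216
  Cl⁻ term: 0.0175·158.4^0.57·exp(0.008·90+0.085·12.6) = 1.882
  r_corr = 4.216 + 1.882 = 6.098 μm/a
Long-term exponent b (ISO 9224 Table 2, B1) = 0.813
  D(8) = 6.098 × 8^0.813 = 6.098 × 5.423 = 33.07 μm
  Mass loss = 33.07 μm × 7.14 g/cm³ = 236.1 g·m⁻²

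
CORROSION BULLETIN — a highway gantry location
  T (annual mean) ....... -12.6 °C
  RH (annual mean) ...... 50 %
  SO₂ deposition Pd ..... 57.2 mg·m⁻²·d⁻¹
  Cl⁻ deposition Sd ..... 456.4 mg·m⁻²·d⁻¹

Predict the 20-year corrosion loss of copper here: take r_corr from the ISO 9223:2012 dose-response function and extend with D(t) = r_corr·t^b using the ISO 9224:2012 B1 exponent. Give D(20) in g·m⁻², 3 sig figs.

D(20) = 12.7 g·m⁻²

copper: temperature factor f = +0.126·(-22.6) = -2.8476
  sulphur-dioxide contribution → 0.01681 μm/a
  chloride contribution → 0.1747 μm/a
  total first-year rate 0.1915 μm/a
Long-term exponent b (ISO 9224 Table 2, B1) = 0.667
  D(20) = 0.1915 × 20^0.667 = 0.1915 × 7.375 = 1.413 μm
  Mass loss = 1.413 μm × 8.96 g/cm³ = 12.66 g·m⁻²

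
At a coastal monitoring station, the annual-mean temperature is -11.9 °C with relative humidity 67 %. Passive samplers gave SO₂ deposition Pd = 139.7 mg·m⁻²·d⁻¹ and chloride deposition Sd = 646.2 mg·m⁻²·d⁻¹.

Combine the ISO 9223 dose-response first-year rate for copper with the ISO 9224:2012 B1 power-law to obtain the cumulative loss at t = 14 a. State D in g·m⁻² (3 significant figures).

D(14) = 22.4 g·m⁻²

copper: temperature factor f = +0.126·(-21.9) = -2.7594
  Pd branch = 0.0053·Pd^0.26·e^(0.059·RH+f) = 0.06315 μm/a
  Sd branch = 0.01025·Sd^0.27·e^(0.036·RH+0.049·T) = 0.3663 μm/a
  r_corr = 0.06315 + 0.3663 = 0.4294 μm/a
ISO 9224: D(t) = r_corr · t^b with b = 0.667 (copper, B1)
  D(14) = 0.4294 × 14^0.667 = 0.4294 × 5.814 = 2.497 μm
  Mass loss = 2.497 μm × 8.96 g/cm³ = 22.37 g·m⁻²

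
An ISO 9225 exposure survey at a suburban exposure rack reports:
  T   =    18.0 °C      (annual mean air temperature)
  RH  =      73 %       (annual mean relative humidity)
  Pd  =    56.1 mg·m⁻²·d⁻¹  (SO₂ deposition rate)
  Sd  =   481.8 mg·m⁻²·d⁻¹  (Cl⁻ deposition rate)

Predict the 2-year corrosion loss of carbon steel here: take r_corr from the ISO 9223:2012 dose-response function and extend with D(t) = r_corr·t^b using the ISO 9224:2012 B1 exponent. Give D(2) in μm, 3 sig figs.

D(2) = 212 μm

carbon steel: f(T) = -0.054·(T−10) [T>10 °C] = -0.4320
  Pd branch = 1.77·Pd^0.52·e^(0.02·RH+f) = 40.17 μm/a
  Cl⁻ term: 0.102·481.8^0.62·exp(0.033·73+0.04·18.0) = 107.4
  r_corr = 40.17 + 107.4 = 147.5 μm/a
Long-term exponent b (ISO 9224 Table 2, B1) = 0.523
  D(2) = 147.5 × 2^0.523 = 147.5 × 1.437 = 212 μm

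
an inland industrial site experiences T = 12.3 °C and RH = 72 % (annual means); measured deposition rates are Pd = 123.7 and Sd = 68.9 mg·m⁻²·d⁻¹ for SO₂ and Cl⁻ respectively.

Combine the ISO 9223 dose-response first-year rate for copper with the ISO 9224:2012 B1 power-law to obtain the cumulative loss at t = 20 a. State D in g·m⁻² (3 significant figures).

copper: temperature factor f = -0.080·(2.3) = -0.1840
  SO₂ term: 0.0053·123.7^0.26·exp(0.059·72-0.1840) = 1.08
  Cl⁻ term: 0.01025·68.9^0.27·exp(0.036·72+0.049·12.3) = 0.7843
  r_corr = 1.08 + 0.7843 = 1.864 μm/a
Long-term exponent b (ISO 9224 Table 2, B1) = 0.667
  D(20) = 1.864 × 20^0.667 = 1.864 × 7.375 = 13.75 μm
  Mass loss = 13.75 μm × 8.96 g/cm³ = 123.2 g·m⁻²

D(20) = 123 g·m⁻²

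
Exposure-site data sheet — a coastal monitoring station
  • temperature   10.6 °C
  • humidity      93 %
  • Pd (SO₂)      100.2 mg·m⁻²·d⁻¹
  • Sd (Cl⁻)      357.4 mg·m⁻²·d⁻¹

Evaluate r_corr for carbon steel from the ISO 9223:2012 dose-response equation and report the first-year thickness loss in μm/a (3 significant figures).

carbon steel: temperature factor f = -0.054·(0.6) = -0.0324
  sulphur-dioxide contribution → 120.8 μm/a
  chloride contribution → 128.4 μm/a
  ⇒ r_corr(carbon steel) = 249.2 μm/a

r_corr = 249 μm/a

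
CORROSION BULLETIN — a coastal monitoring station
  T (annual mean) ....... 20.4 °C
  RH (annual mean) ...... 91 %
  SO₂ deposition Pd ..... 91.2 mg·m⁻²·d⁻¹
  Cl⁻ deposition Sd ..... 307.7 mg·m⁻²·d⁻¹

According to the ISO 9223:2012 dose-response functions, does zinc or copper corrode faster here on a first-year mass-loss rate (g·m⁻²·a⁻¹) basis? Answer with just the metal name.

zinc

zinc: f(T) = -0.071·(T−10) [T>10 °C] = -0.7384
  SO₂ term: 0.0129·91.2^0.44·exp(0.046·91-0.7384) = 2.953
  Sd branch = 0.0175·Sd^0.57·e^(0.008·RH+0.085·T) = 5.377 μm/a
  sum: 2.953 + 5.377 → r_corr = 8.33 μm/a
  mass loss = 8.33 μm/a × 7.14 g/cm³ = 59.47 g·m⁻²·a⁻¹
copper: T>10 °C ⇒ hinge -0.080·(20.4−10) = -0.8320
  Pd branch = 0.0053·Pd^0.26·e^(0.059·RH+f) = 1.601 μm/a
  Cl⁻ term: 0.01025·307.7^0.27·exp(0.036·91+0.049·20.4) = 3.462
  sum: 1.601 + 3.462 → r_corr = 5.063 μm/a
  mass loss = 5.063 μm/a × 8.96 g/cm³ = 45.36 g·m⁻²·a⁻¹
Ordering by g·m⁻²·a⁻¹: zinc (59.5) > copper (45.4)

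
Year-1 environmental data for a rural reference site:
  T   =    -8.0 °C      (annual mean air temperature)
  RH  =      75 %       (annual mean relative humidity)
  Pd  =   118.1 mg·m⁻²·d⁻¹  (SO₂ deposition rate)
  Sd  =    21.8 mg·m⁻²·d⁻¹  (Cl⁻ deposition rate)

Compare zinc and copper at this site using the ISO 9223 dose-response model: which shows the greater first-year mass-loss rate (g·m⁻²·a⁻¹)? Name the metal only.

zinc

zinc: f(T) = +0.038·(T−10) [T≤10 °C] = -0.6840
  sulphur-dioxide contribution → 1.674 μm/a
  chloride contribution → 0.09359 μm/a
  ⇒ r_corr(zinc) = 1.767 μm/a
  mass loss = 1.767 μm/a × 7.14 g/cm³ = 12.62 g·m⁻²·a⁻¹
copper: f(T) = +0.126·(T−10) [T≤10 °C] = -2.2680
  sulphur-dioxide contribution → 0.1584 μm/a
  chloride contribution → 0.2368 μm/a
  ⇒ r_corr(copper) = 0.3953 μm/a
  mass loss = 0.3953 μm/a × 8.96 g/cm³ = 3.542 g·m⁻²·a⁻¹
Ordering by g·m⁻²·a⁻¹: zinc (12.6) > copper (3.54)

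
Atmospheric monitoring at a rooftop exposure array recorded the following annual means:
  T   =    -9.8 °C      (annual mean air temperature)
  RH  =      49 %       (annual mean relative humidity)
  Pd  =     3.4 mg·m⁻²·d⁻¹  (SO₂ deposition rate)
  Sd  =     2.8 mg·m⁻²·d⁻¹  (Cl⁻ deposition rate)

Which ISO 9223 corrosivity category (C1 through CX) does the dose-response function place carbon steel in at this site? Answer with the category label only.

C1

carbon steel: temperature factor f = +0.150·(-19.8) = -2.9700
  Pd branch = 1.77·Pd^0.52·e^(0.02·RH+f) = 0.4572 μm/a
  Sd branch = 0.102·Sd^0.62·e^(0.033·RH+0.04·T) = 0.6574 μm/a
  sum: 0.4572 + 0.6574 → r_corr = 1.115 μm/a
ISO 9223 Table 2 (carbon steel): 0 < 1.11 ≤ 1.3 μm/a ⇒ C1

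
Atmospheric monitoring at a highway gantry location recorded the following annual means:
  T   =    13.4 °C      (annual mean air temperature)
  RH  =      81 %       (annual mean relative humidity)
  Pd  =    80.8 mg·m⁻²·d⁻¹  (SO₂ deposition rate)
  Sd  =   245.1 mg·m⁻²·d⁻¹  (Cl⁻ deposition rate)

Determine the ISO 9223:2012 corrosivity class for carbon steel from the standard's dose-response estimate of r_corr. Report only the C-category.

carbon steel: temperature factor f = -0.054·(3.4) = -0.1836
  sulphur-dioxide contribution → 73.05 μm/a
  chloride contribution → 76.5 μm/a
  total first-year rate 149.6 μm/a
Category bounds: 80…200 μm/a bracket r_corr ⇒ C5

C5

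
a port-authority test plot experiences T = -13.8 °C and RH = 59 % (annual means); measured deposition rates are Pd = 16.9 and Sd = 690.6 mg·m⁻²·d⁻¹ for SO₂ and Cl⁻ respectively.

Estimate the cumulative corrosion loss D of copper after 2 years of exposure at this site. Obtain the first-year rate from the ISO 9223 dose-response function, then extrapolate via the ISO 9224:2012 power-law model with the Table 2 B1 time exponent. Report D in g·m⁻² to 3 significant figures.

D(2) = 3.88 g·m⁻²

copper: f(T) = +0.126·(T−10) [T≤10 °C] = -2.9988
  sulphur-dioxide contribution → 0.0179 μm/a
  chloride contribution → 0.2547 μm/a
  total first-year rate 0.2726 μm/a
Power-law: D(2) = r_corr · 2^0.667
  D(2) = 0.2726 × 2^0.667 = 0.2726 × 1.588 = 0.4329 μm
  Mass loss = 0.4329 μm × 8.96 g/cm³ = 3.879 g·m⁻²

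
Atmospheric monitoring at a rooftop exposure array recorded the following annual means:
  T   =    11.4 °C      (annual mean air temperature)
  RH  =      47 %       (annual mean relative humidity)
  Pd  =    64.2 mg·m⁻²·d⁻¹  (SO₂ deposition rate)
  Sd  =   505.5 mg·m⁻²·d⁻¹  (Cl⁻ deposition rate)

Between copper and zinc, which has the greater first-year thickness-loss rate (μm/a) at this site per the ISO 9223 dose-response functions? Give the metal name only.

copper: temperature factor f = -0.080·(1.4) = -0.1120
  Pd branch = 0.0053·Pd^0.26·e^(0.059·RH+f) = 0.2238 μm/a
  Sd branch = 0.01025·Sd^0.27·e^(0.036·RH+0.049·T) = 0.5226 μm/a
  r_corr = 0.2238 + 0.5226 = 0.7464 μm/a
zinc: temperature factor f = -0.071·(1.4) = -0.0994
  Pd branch = 0.0129·Pd^0.44·e^(0.046·RH+f) = 0.6334 μm/a
  Sd branch = 0.0175·Sd^0.57·e^(0.008·RH+0.085·T) = 2.335 μm/a
  sum: 0.6334 + 2.335 → r_corr = 2.968 μm/a
Ordering by μm/a: zinc (2.97) > copper (0.746)

zinc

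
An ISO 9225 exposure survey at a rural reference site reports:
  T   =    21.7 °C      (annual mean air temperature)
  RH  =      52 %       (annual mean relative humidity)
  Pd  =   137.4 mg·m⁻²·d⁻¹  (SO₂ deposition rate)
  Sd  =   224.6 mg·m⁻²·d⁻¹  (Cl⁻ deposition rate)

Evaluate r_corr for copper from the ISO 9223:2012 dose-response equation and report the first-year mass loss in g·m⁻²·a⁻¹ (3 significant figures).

copper: T>10 °C ⇒ hinge -0.080·(21.7−10) = -0.9360
  sulphur-dioxide contribution → 0.1607 μm/a
  chloride contribution → 0.8325 μm/a
  total first-year rate 0.9932 μm/a
Convert to mass loss: 0.9932 μm/a × 8.96 g/cm³ = 8.899 g·m⁻²·a⁻¹

r_corr = 8.90 g·m⁻²·a⁻¹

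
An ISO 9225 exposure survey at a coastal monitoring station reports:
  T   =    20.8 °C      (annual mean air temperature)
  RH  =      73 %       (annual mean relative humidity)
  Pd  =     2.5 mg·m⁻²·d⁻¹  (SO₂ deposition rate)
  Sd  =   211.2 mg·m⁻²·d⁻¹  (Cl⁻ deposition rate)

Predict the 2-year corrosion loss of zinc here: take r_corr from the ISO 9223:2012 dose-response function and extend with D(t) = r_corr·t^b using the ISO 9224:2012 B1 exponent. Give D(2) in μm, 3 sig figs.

D(2) = 7.28 μm

zinc: T>10 °C ⇒ hinge -0.071·(20.8−10) = -0.7668
  sulphur-dioxide contribution → 0.2576 μm/a
  chloride contribution → 3.887 μm/a
  ⇒ r_corr(zinc) = 4.144 μm/a
Power-law: D(2) = r_corr · 2^0.813
  D(2) = 4.144 × 2^0.813 = 4.144 × 1.757 = 7.281 μm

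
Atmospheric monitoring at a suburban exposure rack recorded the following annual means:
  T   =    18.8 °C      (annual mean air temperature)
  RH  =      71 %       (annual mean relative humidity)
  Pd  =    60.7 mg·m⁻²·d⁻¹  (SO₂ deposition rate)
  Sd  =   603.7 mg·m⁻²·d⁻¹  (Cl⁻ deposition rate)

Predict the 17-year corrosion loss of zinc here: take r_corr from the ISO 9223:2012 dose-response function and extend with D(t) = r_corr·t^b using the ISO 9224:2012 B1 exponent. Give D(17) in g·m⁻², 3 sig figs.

D(17) = 498 g·m⁻²

zinc: temperature factor f = -0.071·(8.8) = -0.6248
  sulphur-dioxide contribution → 1.102 μm/a
  chloride contribution → 5.872 μm/a
  total first-year rate 6.974 μm/a
Long-term exponent b (ISO 9224 Table 2, B1) = 0.813
  D(17) = 6.974 × 17^0.813 = 6.974 × 10.01 = 69.8 μm
  Mass loss = 69.8 μm × 7.14 g/cm³ = 498.4 g·m⁻²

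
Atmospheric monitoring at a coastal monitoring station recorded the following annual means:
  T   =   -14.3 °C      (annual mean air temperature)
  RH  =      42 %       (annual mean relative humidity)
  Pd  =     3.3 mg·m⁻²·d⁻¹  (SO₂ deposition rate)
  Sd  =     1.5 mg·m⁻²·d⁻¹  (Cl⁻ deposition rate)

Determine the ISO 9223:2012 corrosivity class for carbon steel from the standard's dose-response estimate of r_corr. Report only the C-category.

C1

carbon steel: f(T) = +0.150·(T−10) [T≤10 °C] = -3.6450
  SO₂ term: 1.77·3.3^0.52·exp(0.02·42-3.6450) = 0.1993
  Cl⁻ term: 0.102·1.5^0.62·exp(0.033·42+0.04·-14.3) = 0.296
  r_corr = 0.1993 + 0.296 = 0.4953 μm/a
ISO 9223 Table 2 (carbon steel): 0 < 0.495 ≤ 1.3 μm/a ⇒ C1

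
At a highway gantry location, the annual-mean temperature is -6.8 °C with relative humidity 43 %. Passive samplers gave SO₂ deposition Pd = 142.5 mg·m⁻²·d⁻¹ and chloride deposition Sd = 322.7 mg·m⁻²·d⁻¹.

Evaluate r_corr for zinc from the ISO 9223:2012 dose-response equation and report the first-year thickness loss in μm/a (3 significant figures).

r_corr = 0.809 μm/a

zinc: temperature factor f = +0.038·(-16.8) = -0.6384
  SO₂ term: 0.0129·142.5^0.44·exp(0.046·43-0.6384) = 0.4366
  Sd branch = 0.0175·Sd^0.57·e^(0.008·RH+0.085·T) = 0.3728 μm/a
  sum: 0.4366 + 0.3728 → r_corr = 0.8093 μm/a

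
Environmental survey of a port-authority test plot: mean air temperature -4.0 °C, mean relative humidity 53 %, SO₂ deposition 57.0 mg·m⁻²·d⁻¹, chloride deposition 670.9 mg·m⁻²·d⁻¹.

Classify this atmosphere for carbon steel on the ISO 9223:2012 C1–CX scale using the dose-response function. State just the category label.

C3

carbon steel: T≤10 °C ⇒ hinge +0.150·(-4.0−10) = -2.1000
  Pd branch = 1.77·Pd^0.52·e^(0.02·RH+f) = 5.121 μm/a
  Sd branch = 0.102·Sd^0.62·e^(0.033·RH+0.04·T) = 28.26 μm/a
  sum: 5.121 + 28.26 → r_corr = 33.38 μm/a
Category bounds: 25…50 μm/a bracket r_corr ⇒ C3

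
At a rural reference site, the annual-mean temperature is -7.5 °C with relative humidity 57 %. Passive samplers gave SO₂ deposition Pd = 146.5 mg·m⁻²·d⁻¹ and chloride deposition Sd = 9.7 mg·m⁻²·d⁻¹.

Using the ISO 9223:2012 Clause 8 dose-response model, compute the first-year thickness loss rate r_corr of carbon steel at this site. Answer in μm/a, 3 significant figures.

r_corr = 7.39 μm/a

carbon steel: temperature factor f = +0.150·(-17.5) = -2.6250
  Pd branch = 1.77·Pd^0.52·e^(0.02·RH+f) = 5.361 μm/a
  Sd branch = 0.102·Sd^0.62·e^(0.033·RH+0.04·T) = 2.028 μm/a
  sum: 5.361 + 2.028 → r_corr = 7.389 μm/a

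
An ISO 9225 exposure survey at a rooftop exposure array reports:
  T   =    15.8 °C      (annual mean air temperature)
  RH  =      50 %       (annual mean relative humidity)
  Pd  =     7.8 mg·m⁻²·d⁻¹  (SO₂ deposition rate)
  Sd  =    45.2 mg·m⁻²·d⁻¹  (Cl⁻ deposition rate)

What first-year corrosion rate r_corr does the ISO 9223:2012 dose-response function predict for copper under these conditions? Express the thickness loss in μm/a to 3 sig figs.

r_corr = 0.485 μm/a

copper: T>10 °C ⇒ hinge -0.080·(15.8−10) = -0.4640
  Pd branch = 0.0053·Pd^0.26·e^(0.059·RH+f) = 0.1086 μm/a
  Cl⁻ term: 0.01025·45.2^0.27·exp(0.036·50+0.049·15.8) = 0.3763
  r_corr = 0.1086 + 0.3763 = 0.4849 μm/a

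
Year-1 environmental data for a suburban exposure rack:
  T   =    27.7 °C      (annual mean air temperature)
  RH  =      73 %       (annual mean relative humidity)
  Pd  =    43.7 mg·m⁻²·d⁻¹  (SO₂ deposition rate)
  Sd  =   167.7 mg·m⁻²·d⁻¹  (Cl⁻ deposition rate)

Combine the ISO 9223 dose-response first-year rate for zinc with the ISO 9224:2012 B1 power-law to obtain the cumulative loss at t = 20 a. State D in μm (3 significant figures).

D(20) = 76.3 μm

zinc: T>10 °C ⇒ hinge -0.071·(27.7−10) = -1.2567
  sulphur-dioxide contribution → 0.5559 μm/a
  chloride contribution → 6.126 μm/a
  ⇒ r_corr(zinc) = 6.682 μm/a
Long-term exponent b (ISO 9224 Table 2, B1) = 0.813
  D(20) = 6.682 × 20^0.813 = 6.682 × 11.42 = 76.32 μm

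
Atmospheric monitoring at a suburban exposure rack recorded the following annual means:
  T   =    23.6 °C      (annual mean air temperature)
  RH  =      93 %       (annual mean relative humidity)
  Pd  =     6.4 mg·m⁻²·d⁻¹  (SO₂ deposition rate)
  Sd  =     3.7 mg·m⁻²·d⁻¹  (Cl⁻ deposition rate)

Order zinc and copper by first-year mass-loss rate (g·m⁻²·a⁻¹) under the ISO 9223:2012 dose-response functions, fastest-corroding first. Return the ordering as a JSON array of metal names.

zinc: T>10 °C ⇒ hinge -0.071·(23.6−10) = -0.9656
  SO₂ term: 0.0129·6.4^0.44·exp(0.046·93-0.9656) = 0.8014
  Cl⁻ term: 0.0175·3.7^0.57·exp(0.008·93+0.085·23.6) = 0.5771
  r_corr = 0.8014 + 0.5771 = 1.378 μm/a
  mass loss = 1.378 μm/a × 7.14 g/cm³ = 9.842 g·m⁻²·a⁻¹
copper: T>10 °C ⇒ hinge -0.080·(23.6−10) = -1.0880
  SO₂ term: 0.0053·6.4^0.26·exp(0.059·93-1.0880) = 0.6988
  Cl⁻ term: 0.01025·3.7^0.27·exp(0.036·93+0.049·23.6) = 1.319
  r_corr = 0.6988 + 1.319 = 2.018 μm/a
  mass loss = 2.018 μm/a × 8.96 g/cm³ = 18.08 g·m⁻²·a⁻¹
Ordering by g·m⁻²·a⁻¹: copper (18.1) > zinc (9.84)

["copper", "zinc"]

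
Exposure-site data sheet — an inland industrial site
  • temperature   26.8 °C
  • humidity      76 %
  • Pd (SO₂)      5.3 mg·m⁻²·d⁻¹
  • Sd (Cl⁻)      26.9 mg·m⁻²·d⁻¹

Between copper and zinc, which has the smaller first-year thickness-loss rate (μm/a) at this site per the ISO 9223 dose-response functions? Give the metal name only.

copper

copper: T>10 °C ⇒ hinge -0.080·(26.8−10) = -1.3440
  Pd branch = 0.0053·Pd^0.26·e^(0.059·RH+f) = 0.1889 μm/a
  Cl⁻ term: 0.01025·26.9^0.27·exp(0.036·76+0.049·26.8) = 1.43
  r_corr = 0.1889 + 1.43 = 1.619 μm/a
zinc: temperature factor f = -0.071·(16.8) = -1.1928
  Pd branch = 0.0129·Pd^0.44·e^(0.046·RH+f) = 0.2689 μm/a
  Sd branch = 0.0175·Sd^0.57·e^(0.008·RH+0.085·T) = 2.048 μm/a
  sum: 0.2689 + 2.048 → r_corr = 2.317 μm/a
Ordering by μm/a: zinc (2.32) > copper (1.62)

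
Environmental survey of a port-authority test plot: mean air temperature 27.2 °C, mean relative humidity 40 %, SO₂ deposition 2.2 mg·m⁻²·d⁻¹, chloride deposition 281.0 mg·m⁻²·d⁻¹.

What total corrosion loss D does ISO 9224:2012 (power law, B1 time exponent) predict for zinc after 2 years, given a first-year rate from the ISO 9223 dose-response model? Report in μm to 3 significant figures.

zinc: T>10 °C ⇒ hinge -0.071·(27.2−10) = -1.2212
  SO₂ term: 0.0129·2.2^0.44·exp(0.046·40-1.2212) = 0.03388
  Sd branch = 0.0175·Sd^0.57·e^(0.008·RH+0.085·T) = 6.052 μm/a
  sum: 0.03388 + 6.052 → r_corr = 6.085 μm/a
ISO 9224: D(t) = r_corr · t^b with b = 0.813 (zinc, B1)
  D(2) = 6.085 × 2^0.813 = 6.085 × 1.757 = 10.69 μm

D(2) = 10.7 μm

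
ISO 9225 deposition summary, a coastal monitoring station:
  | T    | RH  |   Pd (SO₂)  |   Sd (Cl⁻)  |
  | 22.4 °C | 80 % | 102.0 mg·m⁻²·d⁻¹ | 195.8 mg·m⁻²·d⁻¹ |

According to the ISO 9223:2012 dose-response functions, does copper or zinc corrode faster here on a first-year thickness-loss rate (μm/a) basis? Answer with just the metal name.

zinc

copper: temperature factor f = -0.080·(12.4) = -0.9920
  Pd branch = 0.0053·Pd^0.26·e^(0.059·RH+f) = 0.7338 μm/a
  Cl⁻ term: 0.01025·195.8^0.27·exp(0.036·80+0.049·22.4) = 2.275
  sum: 0.7338 + 2.275 → r_corr = 3.009 μm/a
zinc: f(T) = -0.071·(T−10) [T>10 °C] = -0.8804
  SO₂ term: 0.0129·102.0^0.44·exp(0.046·80-0.8804) = 1.623
  Cl⁻ term: 0.0175·195.8^0.57·exp(0.008·80+0.085·22.4) = 4.51
  r_corr = 1.623 + 4.51 = 6.133 μm/a
Ordering by μm/a: zinc (6.13) > copper (3.01)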